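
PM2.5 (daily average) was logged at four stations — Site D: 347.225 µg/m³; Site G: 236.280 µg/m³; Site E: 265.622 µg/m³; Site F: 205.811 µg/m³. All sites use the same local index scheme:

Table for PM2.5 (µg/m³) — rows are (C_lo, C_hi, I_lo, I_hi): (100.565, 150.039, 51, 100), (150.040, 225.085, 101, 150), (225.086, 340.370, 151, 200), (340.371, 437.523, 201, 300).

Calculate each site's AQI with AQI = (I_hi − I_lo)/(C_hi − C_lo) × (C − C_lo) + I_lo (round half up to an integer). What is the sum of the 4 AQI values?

Site D: 347.225 lies in 340.371–437.523, so I_lo=201, I_hi=300, C_lo=340.371, C_hi=437.523.
(300−201)/(437.523−340.371) × (347.225−340.371) + 201 = 99/97.152 × 6.854 + 201 ≈ 207.98 → 208.
Site G: 236.280 ∈ [225.086, 340.370] ↔ index [151, 200].
151 + (236.280−225.086)·(200−151)/(340.370−225.086) = 151 + 11.194·49/115.284 ≈ 155.76, so AQI = 156.
Site E: row 225.086–340.370 (AQI 151–200). (200−151)·(265.622−225.086)/(340.370−225.086) + 151 = 49·40.536/115.284 + 151 ≈ 168.23 → 168.
Site F 205.811: bracket 150.040–225.085 → index 101–150; slope 49/75.045, offset 55.771.
AQI = 101 + 49/75.045·55.771 ≈ 137.42 ⇒ 137.
AQIs: Site D=208, Site G=156, Site E=168, Site F=137. Sum = 208 + 156 + 168 + 137 = 669.

669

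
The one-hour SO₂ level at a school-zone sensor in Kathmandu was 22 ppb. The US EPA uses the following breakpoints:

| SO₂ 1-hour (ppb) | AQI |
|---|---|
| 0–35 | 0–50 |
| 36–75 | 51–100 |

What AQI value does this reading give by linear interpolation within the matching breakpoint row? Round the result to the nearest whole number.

31

SO₂ 22: bracket 0–35 → index 0–50; slope 50/35, offset 22.
AQI = 0 + 50/35·22 ≈ 31.43 ⇒ 31.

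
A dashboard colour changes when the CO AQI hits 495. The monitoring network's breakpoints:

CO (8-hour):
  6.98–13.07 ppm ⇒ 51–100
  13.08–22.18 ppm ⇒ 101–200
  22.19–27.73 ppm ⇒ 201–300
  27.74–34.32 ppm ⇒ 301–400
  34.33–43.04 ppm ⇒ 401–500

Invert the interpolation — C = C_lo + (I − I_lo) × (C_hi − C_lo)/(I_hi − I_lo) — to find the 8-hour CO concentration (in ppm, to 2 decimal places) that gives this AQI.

42.60

AQI 495 lies in the 401–500 band, which corresponds to 34.33–43.04 ppm.
C = 34.33 + (495−401)×(43.04−34.33)/(500−401) = 34.33 + 94×8.71/99 ≈ 42.6001 ppm → 42.60 ppm to 2 dp.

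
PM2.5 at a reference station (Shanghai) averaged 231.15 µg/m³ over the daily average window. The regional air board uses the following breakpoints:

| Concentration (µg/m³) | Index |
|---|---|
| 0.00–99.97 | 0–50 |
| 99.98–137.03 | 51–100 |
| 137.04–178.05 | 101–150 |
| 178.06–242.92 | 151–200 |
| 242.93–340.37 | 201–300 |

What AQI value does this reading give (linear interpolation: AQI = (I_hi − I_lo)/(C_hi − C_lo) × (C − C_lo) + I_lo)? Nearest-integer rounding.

191

PM2.5: row 178.06–242.92 (AQI 151–200). (200−151)·(231.15−178.06)/(242.92−178.06) + 151 = 49·53.09/64.86 + 151 ≈ 191.11 → 191.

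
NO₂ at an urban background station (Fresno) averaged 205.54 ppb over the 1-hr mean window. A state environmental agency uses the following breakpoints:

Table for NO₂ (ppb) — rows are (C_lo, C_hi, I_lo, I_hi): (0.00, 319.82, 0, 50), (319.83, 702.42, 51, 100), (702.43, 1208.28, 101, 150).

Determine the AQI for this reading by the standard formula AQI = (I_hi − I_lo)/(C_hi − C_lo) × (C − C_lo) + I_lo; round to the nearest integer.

32

NO₂: 205.54 ∈ [0.00, 319.82] ↔ index [0, 50].
0 + (205.54−0.00)·(50−0)/(319.82−0.00) = 0 + 205.54·50/319.82 ≈ 32.13, so AQI = 32.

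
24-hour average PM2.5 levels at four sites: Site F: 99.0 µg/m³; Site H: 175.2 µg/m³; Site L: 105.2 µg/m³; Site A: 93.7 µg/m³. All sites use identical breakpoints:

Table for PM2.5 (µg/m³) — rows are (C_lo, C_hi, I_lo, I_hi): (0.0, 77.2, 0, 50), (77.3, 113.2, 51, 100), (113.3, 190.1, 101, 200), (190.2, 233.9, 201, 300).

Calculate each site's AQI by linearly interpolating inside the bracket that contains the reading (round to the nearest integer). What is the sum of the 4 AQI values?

424

Site F 99.0: bracket 77.3–113.2 → index 51–100; slope 49/35.9, offset 21.7.
AQI = 51 + 49/35.9·21.7 ≈ 80.62 ⇒ 81.
Site H: 175.2 ∈ [113.3, 190.1] ↔ index [101, 200].
101 + (175.2−113.3)·(200−101)/(190.1−113.3) = 101 + 61.9·99/76.8 ≈ 180.79, so AQI = 181.
Site L: 105.2 lies in 77.3–113.2, so I_lo=51, I_hi=100, C_lo=77.3, C_hi=113.2.
(100−51)/(113.2−77.3) × (105.2−77.3) + 51 = 49/35.9 × 27.9 + 51 ≈ 89.08 → 89.
Site A: 93.7 lies in 77.3–113.2, so I_lo=51, I_hi=100, C_lo=77.3, C_hi=113.2.
(100−51)/(113.2−77.3) × (93.7−77.3) + 51 = 49/35.9 × 16.4 + 51 ≈ 73.38 → 73.
AQIs: Site F=81, Site H=181, Site L=89, Site A=73. Sum = 81 + 181 + 89 + 73 = 424.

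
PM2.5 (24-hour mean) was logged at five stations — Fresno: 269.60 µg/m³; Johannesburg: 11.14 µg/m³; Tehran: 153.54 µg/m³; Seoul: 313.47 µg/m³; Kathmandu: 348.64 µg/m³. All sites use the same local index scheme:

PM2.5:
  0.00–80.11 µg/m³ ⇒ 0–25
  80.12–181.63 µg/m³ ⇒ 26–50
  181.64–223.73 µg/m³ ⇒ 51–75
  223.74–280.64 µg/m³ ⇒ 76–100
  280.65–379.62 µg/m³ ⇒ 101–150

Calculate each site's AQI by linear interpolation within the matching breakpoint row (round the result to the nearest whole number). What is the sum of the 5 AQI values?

Fresno: 269.60 lies in 223.74–280.64, so I_lo=76, I_hi=100, C_lo=223.74, C_hi=280.64.
(100−76)/(280.64−223.74) × (269.60−223.74) + 76 = 24/56.90 × 45.86 + 76 ≈ 95.34 → 95.
Johannesburg: 11.14 ∈ [0.00, 80.11] ↔ index [0, 25].
0 + (11.14−0.00)·(25−0)/(80.11−0.00) = 0 + 11.14·25/80.11 ≈ 3.48, so AQI = 3.
Tehran: 153.54 lies in 80.12–181.63, so I_lo=26, I_hi=50, C_lo=80.12, C_hi=181.63.
(50−26)/(181.63−80.12) × (153.54−80.12) + 26 = 24/101.51 × 73.42 + 26 ≈ 43.36 → 43.
Seoul: 313.47 ∈ [280.65, 379.62] ↔ index [101, 150].
101 + (313.47−280.65)·(150−101)/(379.62−280.65) = 101 + 32.82·49/98.97 ≈ 117.25, so AQI = 117.
Kathmandu: row 280.65–379.62 (AQI 101–150). (150−101)·(348.64−280.65)/(379.62−280.65) + 101 = 49·67.99/98.97 + 101 ≈ 134.66 → 135.
AQIs: Fresno=95, Johannesburg=3, Tehran=43, Seoul=117, Kathmandu=135. Sum = 95 + 3 + 43 + 117 + 135 = 393.

393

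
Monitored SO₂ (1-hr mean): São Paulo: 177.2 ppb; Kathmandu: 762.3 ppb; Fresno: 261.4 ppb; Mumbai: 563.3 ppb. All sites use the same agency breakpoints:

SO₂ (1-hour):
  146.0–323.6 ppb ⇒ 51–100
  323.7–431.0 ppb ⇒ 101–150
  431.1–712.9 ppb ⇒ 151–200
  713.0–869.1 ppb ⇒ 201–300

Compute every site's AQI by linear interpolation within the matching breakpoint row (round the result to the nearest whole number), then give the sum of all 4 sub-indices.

São Paulo 177.2: bracket 146.0–323.6 → index 51–100; slope 49/177.6, offset 31.2.
AQI = 51 + 49/177.6·31.2 ≈ 59.61 ⇒ 60.
Kathmandu 762.3: bracket 713.0–869.1 → index 201–300; slope 99/156.1, offset 49.3.
AQI = 201 + 99/156.1·49.3 ≈ 232.27 ⇒ 232.
Fresno: 261.4 ∈ [146.0, 323.6] ↔ index [51, 100].
51 + (261.4−146.0)·(100−51)/(323.6−146.0) = 51 + 115.4·49/177.6 ≈ 82.84, so AQI = 83.
Mumbai: 563.3 lies in 431.1–712.9, so I_lo=151, I_hi=200, C_lo=431.1, C_hi=712.9.
(200−151)/(712.9−431.1) × (563.3−431.1) + 151 = 49/281.8 × 132.2 + 151 ≈ 173.99 → 174.
AQIs: São Paulo=60, Kathmandu=232, Fresno=83, Mumbai=174. Sum = 60 + 232 + 83 + 174 = 549.

549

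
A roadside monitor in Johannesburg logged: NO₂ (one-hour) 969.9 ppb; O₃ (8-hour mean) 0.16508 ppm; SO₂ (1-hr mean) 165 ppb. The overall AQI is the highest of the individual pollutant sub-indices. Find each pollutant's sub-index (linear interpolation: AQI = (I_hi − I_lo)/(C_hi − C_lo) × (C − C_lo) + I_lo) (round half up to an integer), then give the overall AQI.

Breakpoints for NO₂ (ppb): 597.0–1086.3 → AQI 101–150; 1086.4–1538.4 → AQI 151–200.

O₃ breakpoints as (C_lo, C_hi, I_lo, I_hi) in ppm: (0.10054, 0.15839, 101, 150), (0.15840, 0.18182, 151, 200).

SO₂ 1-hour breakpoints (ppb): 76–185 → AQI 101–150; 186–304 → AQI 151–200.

165

NO₂: 969.9 lies in 597.0–1086.3, so I_lo=101, I_hi=150, C_lo=597.0, C_hi=1086.3.
(150−101)/(1086.3−597.0) × (969.9−597.0) + 101 = 49/489.3 × 372.9 + 101 ≈ 138.34 → 138.
O₃: 0.16508 ∈ [0.15840, 0.18182] ↔ index [151, 200].
151 + (0.16508−0.15840)·(200−151)/(0.18182−0.15840) = 151 + 0.00668·49/0.02342 ≈ 164.98, so AQI = 165.
SO₂: 165 lies in 76–185, so I_lo=101, I_hi=150, C_lo=76, C_hi=185.
(150−101)/(185−76) × (165−76) + 101 = 49/109 × 89 + 101 ≈ 141.01 → 141.
Sub-indices: NO₂→138, O₃→165, SO₂→141. Overall AQI = max = 165; dominant pollutant is O₃.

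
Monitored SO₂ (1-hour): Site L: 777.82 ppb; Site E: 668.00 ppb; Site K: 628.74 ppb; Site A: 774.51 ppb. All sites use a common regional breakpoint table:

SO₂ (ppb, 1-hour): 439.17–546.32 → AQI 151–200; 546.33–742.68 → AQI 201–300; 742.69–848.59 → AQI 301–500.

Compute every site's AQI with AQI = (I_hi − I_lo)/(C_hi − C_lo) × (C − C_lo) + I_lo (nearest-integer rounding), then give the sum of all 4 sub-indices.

Site L: row 742.69–848.59 (AQI 301–500). (500−301)·(777.82−742.69)/(848.59−742.69) + 301 = 199·35.13/105.90 + 301 ≈ 367.01 → 367.
Site E: row 546.33–742.68 (AQI 201–300). (300−201)·(668.00−546.33)/(742.68−546.33) + 201 = 99·121.67/196.35 + 201 ≈ 262.35 → 262.
Site K 628.74: bracket 546.33–742.68 → index 201–300; slope 99/196.35, offset 82.41.
AQI = 201 + 99/196.35·82.41 ≈ 242.55 ⇒ 243.
Site A: row 742.69–848.59 (AQI 301–500). (500−301)·(774.51−742.69)/(848.59−742.69) + 301 = 199·31.82/105.90 + 301 ≈ 360.79 → 361.
AQIs: Site L=367, Site E=262, Site K=243, Site A=361. Sum = 367 + 262 + 243 + 361 = 1233.

1233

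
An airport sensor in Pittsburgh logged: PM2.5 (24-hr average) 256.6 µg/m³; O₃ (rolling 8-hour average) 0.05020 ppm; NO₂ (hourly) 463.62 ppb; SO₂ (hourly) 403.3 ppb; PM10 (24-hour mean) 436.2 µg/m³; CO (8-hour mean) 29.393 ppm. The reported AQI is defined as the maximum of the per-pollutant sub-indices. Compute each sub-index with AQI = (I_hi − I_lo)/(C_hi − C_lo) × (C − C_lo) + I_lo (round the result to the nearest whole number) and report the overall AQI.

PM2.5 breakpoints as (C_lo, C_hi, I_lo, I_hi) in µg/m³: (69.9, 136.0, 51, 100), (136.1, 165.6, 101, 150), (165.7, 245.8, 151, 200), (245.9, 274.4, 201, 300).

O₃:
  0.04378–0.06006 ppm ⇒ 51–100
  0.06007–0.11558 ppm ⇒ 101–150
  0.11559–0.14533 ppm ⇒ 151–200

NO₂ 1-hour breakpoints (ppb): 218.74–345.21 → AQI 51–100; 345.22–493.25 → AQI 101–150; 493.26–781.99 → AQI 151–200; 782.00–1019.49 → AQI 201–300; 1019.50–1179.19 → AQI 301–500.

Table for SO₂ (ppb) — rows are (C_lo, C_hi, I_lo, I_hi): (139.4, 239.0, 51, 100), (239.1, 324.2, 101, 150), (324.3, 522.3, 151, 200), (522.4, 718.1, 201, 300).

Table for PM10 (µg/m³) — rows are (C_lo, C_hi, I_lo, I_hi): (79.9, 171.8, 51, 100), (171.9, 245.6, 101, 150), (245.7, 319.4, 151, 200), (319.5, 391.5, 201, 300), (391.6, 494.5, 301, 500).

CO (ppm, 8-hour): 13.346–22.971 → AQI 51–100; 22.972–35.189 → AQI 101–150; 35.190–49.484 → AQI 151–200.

387

PM2.5: row 245.9–274.4 (AQI 201–300). (300−201)·(256.6−245.9)/(274.4−245.9) + 201 = 99·10.7/28.5 + 201 ≈ 238.17 → 238.
O₃ 0.05020: bracket 0.04378–0.06006 → index 51–100; slope 49/0.01628, offset 0.00642.
AQI = 51 + 49/0.01628·0.00642 ≈ 70.32 ⇒ 70.
NO₂: row 345.22–493.25 (AQI 101–150). (150−101)·(463.62−345.22)/(493.25−345.22) + 101 = 49·118.40/148.03 + 101 ≈ 140.19 → 140.
SO₂ 403.3: bracket 324.3–522.3 → index 151–200; slope 49/198.0, offset 79.0.
AQI = 151 + 49/198.0·79.0 ≈ 170.55 ⇒ 171.
PM10: 436.2 lies in 391.6–494.5, so I_lo=301, I_hi=500, C_lo=391.6, C_hi=494.5.
(500−301)/(494.5−391.6) × (436.2−391.6) + 301 = 199/102.9 × 44.6 + 301 ≈ 387.25 → 387.
CO 29.393: bracket 22.972–35.189 → index 101–150; slope 49/12.217, offset 6.421.
AQI = 101 + 49/12.217·6.421 ≈ 126.75 ⇒ 127.
Sub-indices: PM2.5→238, O₃→70, NO₂→140, SO₂→171, PM10→387, CO→127. Overall AQI = max = 387; dominant pollutant is PM10.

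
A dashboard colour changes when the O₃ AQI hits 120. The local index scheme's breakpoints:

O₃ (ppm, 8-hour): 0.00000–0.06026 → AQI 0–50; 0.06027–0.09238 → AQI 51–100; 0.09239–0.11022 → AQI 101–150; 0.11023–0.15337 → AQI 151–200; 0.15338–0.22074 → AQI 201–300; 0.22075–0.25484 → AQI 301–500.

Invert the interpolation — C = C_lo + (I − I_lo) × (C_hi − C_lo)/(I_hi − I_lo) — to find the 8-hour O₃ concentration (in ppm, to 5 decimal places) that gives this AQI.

AQI 120 lies in the 101–150 band, which corresponds to 0.09239–0.11022 ppm.
C = 0.09239 + (120−101)×(0.11022−0.09239)/(150−101) = 0.09239 + 19×0.01783/49 ≈ 0.0993037 ppm → 0.09930 ppm to 5 dp.

0.09930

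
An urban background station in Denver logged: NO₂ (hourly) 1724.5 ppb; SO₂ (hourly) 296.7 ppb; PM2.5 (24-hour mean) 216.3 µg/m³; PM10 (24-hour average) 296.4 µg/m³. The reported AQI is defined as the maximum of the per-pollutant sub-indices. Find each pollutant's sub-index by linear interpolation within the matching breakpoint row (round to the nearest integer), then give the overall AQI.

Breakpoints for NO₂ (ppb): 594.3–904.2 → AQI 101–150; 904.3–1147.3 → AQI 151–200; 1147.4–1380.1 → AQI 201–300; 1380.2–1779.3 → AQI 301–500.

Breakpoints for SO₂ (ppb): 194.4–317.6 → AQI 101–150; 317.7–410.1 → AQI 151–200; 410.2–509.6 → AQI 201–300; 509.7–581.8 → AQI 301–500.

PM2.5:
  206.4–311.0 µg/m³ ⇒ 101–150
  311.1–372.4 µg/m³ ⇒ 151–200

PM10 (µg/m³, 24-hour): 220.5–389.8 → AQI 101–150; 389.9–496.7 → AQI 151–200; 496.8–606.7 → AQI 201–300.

473

NO₂: row 1380.2–1779.3 (AQI 301–500). (500−301)·(1724.5−1380.2)/(1779.3−1380.2) + 301 = 199·344.3/399.1 + 301 ≈ 472.68 → 473.
SO₂: row 194.4–317.6 (AQI 101–150). (150−101)·(296.7−194.4)/(317.6−194.4) + 101 = 49·102.3/123.2 + 101 ≈ 141.69 → 142.
PM2.5: 216.3 lies in 206.4–311.0, so I_lo=101, I_hi=150, C_lo=206.4, C_hi=311.0.
(150−101)/(311.0−206.4) × (216.3−206.4) + 101 = 49/104.6 × 9.9 + 101 ≈ 105.64 → 106.
PM10: 296.4 lies in 220.5–389.8, so I_lo=101, I_hi=150, C_lo=220.5, C_hi=389.8.
(150−101)/(389.8−220.5) × (296.4−220.5) + 101 = 49/169.3 × 75.9 + 101 ≈ 122.97 → 123.
Sub-indices: NO₂→473, SO₂→142, PM2.5→106, PM10→123. Overall AQI = max = 473; dominant pollutant is NO₂.
AQI 473: Hazardous.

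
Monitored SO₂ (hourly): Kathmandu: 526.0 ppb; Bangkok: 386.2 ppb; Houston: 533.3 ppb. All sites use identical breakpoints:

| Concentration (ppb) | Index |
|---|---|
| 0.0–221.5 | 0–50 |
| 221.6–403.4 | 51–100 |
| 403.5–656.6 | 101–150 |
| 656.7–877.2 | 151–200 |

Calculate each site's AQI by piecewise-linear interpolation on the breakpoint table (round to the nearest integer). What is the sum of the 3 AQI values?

346

Kathmandu: row 403.5–656.6 (AQI 101–150). (150−101)·(526.0−403.5)/(656.6−403.5) + 101 = 49·122.5/253.1 + 101 ≈ 124.72 → 125.
Bangkok: 386.2 lies in 221.6–403.4, so I_lo=51, I_hi=100, C_lo=221.6, C_hi=403.4.
(100−51)/(403.4−221.6) × (386.2−221.6) + 51 = 49/181.8 × 164.6 + 51 ≈ 95.36 → 95.
Houston 533.3: bracket 403.5–656.6 → index 101–150; slope 49/253.1, offset 129.8.
AQI = 101 + 49/253.1·129.8 ≈ 126.13 ⇒ 126.
AQIs: Kathmandu=125, Bangkok=95, Houston=126. Sum = 125 + 95 + 126 = 346.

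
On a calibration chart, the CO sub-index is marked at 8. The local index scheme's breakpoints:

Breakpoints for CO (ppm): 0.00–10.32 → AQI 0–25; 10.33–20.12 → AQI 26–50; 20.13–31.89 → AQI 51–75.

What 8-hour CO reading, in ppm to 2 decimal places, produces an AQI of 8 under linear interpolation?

3.30

AQI 8 lies in the 0–25 band, which corresponds to 0.00–10.32 ppm.
C = 0.00 + (8−0)×(10.32−0.00)/(25−0) = 0.00 + 8×10.32/25 ≈ 3.3024 ppm → 3.30 ppm to 2 dp.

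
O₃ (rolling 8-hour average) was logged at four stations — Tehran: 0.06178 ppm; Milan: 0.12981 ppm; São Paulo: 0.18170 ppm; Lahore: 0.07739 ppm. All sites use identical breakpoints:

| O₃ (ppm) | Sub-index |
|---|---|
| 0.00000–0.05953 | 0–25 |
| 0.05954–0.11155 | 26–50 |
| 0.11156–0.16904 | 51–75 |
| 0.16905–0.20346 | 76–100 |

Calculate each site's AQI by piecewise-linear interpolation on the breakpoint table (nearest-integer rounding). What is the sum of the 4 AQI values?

205

Tehran 0.06178: bracket 0.05954–0.11155 → index 26–50; slope 24/0.05201, offset 0.00224.
AQI = 26 + 24/0.05201·0.00224 ≈ 27.03 ⇒ 27.
Milan: 0.12981 ∈ [0.11156, 0.16904] ↔ index [51, 75].
51 + (0.12981−0.11156)·(75−51)/(0.16904−0.11156) = 51 + 0.01825·24/0.05748 ≈ 58.62, so AQI = 59.
São Paulo 0.18170: bracket 0.16905–0.20346 → index 76–100; slope 24/0.03441, offset 0.01265.
AQI = 76 + 24/0.03441·0.01265 ≈ 84.82 ⇒ 85.
Lahore: 0.07739 lies in 0.05954–0.11155, so I_lo=26, I_hi=50, C_lo=0.05954, C_hi=0.11155.
(50−26)/(0.11155−0.05954) × (0.07739−0.05954) + 26 = 24/0.05201 × 0.01785 + 26 ≈ 34.24 → 34.
AQIs: Tehran=27, Milan=59, São Paulo=85, Lahore=34. Sum = 27 + 59 + 85 + 34 = 205.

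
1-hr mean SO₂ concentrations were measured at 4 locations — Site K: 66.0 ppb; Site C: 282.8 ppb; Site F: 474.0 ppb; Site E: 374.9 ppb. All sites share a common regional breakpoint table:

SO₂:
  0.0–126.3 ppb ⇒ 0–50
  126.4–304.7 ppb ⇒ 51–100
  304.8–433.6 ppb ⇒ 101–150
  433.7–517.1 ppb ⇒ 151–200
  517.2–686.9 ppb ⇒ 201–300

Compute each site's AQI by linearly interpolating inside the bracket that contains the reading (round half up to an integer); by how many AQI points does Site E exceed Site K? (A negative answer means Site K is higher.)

Site K: row 0.0–126.3 (AQI 0–50). (50−0)·(66.0−0.0)/(126.3−0.0) + 0 = 50·66.0/126.3 + 0 ≈ 26.13 → 26.
Site C: 282.8 ∈ [126.4, 304.7] ↔ index [51, 100].
51 + (282.8−126.4)·(100−51)/(304.7−126.4) = 51 + 156.4·49/178.3 ≈ 93.98, so AQI = 94.
Site F 474.0: bracket 433.7–517.1 → index 151–200; slope 49/83.4, offset 40.3.
AQI = 151 + 49/83.4·40.3 ≈ 174.68 ⇒ 175.
Site E: row 304.8–433.6 (AQI 101–150). (150−101)·(374.9−304.8)/(433.6−304.8) + 101 = 49·70.1/128.8 + 101 ≈ 127.67 → 128.
AQIs: Site K=26, Site C=94, Site F=175, Site E=128. Site E (128) − Site K (26) = 102.

102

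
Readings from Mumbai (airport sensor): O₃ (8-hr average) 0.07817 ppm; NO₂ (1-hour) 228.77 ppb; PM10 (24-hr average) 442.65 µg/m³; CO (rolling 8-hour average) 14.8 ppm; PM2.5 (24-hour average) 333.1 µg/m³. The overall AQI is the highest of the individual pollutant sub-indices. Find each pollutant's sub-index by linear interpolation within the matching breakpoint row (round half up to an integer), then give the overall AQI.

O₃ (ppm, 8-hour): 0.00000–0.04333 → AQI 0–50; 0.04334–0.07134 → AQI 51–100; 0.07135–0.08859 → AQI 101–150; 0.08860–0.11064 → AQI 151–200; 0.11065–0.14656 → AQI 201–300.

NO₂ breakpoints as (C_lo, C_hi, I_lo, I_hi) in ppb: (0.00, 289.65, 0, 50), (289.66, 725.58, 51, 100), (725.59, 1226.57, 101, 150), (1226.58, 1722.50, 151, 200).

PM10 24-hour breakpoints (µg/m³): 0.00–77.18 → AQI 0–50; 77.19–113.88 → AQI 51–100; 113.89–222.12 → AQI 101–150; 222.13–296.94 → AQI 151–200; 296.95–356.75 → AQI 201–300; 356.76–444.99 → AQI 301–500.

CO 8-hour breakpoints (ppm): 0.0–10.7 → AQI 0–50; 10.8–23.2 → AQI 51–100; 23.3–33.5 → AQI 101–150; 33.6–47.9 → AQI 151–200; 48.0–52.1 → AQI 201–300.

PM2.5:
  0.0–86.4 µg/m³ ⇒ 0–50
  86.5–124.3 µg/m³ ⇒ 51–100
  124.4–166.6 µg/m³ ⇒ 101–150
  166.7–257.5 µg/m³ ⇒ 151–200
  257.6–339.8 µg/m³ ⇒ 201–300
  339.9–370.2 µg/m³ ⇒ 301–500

495

O₃: 0.07817 lies in 0.07135–0.08859, so I_lo=101, I_hi=150, C_lo=0.07135, C_hi=0.08859.
(150−101)/(0.08859−0.07135) × (0.07817−0.07135) + 101 = 49/0.01724 × 0.00682 + 101 ≈ 120.38 → 120.
NO₂: row 0.00–289.65 (AQI 0–50). (50−0)·(228.77−0.00)/(289.65−0.00) + 0 = 50·228.77/289.65 + 0 ≈ 39.49 → 39.
PM10: row 356.76–444.99 (AQI 301–500). (500−301)·(442.65−356.76)/(444.99−356.76) + 301 = 199·85.89/88.23 + 301 ≈ 494.72 → 495.
CO: 14.8 lies in 10.8–23.2, so I_lo=51, I_hi=100, C_lo=10.8, C_hi=23.2.
(100−51)/(23.2−10.8) × (14.8−10.8) + 51 = 49/12.4 × 4.0 + 51 ≈ 66.81 → 67.
PM2.5: 333.1 ∈ [257.6, 339.8] ↔ index [201, 300].
201 + (333.1−257.6)·(300−201)/(339.8−257.6) = 201 + 75.5·99/82.2 ≈ 291.93, so AQI = 292.
Sub-indices: O₃→120, NO₂→39, PM10→495, CO→67, PM2.5→292. Overall AQI = max = 495; dominant pollutant is PM10.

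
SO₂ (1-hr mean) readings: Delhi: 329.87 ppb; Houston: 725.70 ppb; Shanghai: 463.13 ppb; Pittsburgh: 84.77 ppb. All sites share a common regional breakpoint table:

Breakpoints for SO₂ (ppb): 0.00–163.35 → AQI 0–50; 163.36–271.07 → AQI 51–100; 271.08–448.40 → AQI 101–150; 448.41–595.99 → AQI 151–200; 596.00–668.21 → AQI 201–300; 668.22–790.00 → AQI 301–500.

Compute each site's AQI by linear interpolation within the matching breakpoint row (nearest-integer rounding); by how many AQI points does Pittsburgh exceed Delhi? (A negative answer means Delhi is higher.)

Delhi: 329.87 lies in 271.08–448.40, so I_lo=101, I_hi=150, C_lo=271.08, C_hi=448.40.
(150−101)/(448.40−271.08) × (329.87−271.08) + 101 = 49/177.32 × 58.79 + 101 ≈ 117.25 → 117.
Houston: 725.70 ∈ [668.22, 790.00] ↔ index [301, 500].
301 + (725.70−668.22)·(500−301)/(790.00−668.22) = 301 + 57.48·199/121.78 ≈ 394.93, so AQI = 395.
Shanghai: 463.13 lies in 448.41–595.99, so I_lo=151, I_hi=200, C_lo=448.41, C_hi=595.99.
(200−151)/(595.99−448.41) × (463.13−448.41) + 151 = 49/147.58 × 14.72 + 151 ≈ 155.89 → 156.
Pittsburgh: 84.77 ∈ [0.00, 163.35] ↔ index [0, 50].
0 + (84.77−0.00)·(50−0)/(163.35−0.00) = 0 + 84.77·50/163.35 ≈ 25.95, so AQI = 26.
AQIs: Delhi=117, Houston=395, Shanghai=156, Pittsburgh=26. Pittsburgh (26) − Delhi (117) = -91.

-91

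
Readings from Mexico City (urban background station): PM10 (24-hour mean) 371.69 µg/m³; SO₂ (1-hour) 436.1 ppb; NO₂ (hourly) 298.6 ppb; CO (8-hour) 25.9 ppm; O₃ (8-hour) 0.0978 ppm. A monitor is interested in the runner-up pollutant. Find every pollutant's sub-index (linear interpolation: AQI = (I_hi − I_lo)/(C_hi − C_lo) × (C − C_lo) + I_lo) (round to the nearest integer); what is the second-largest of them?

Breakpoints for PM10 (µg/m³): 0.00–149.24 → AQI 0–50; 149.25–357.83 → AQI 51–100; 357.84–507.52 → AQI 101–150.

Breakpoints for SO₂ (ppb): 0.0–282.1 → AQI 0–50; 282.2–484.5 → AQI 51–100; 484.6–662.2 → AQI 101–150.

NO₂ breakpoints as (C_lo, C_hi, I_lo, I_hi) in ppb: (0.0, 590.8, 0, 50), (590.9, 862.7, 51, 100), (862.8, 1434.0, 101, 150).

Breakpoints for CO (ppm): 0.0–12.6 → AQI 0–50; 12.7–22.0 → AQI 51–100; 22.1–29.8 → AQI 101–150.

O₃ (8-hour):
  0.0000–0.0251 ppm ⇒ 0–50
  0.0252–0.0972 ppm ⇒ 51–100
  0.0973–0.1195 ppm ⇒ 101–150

PM10: 371.69 lies in 357.84–507.52, so I_lo=101, I_hi=150, C_lo=357.84, C_hi=507.52.
(150−101)/(507.52−357.84) × (371.69−357.84) + 101 = 49/149.68 × 13.85 + 101 ≈ 105.53 → 106.
SO₂: 436.1 ∈ [282.2, 484.5] ↔ index [51, 100].
51 + (436.1−282.2)·(100−51)/(484.5−282.2) = 51 + 153.9·49/202.3 ≈ 88.28, so AQI = 88.
NO₂ 298.6: bracket 0.0–590.8 → index 0–50; slope 50/590.8, offset 298.6.
AQI = 0 + 50/590.8·298.6 ≈ 25.27 ⇒ 25.
CO: 25.9 ∈ [22.1, 29.8] ↔ index [101, 150].
101 + (25.9−22.1)·(150−101)/(29.8−22.1) = 101 + 3.8·49/7.7 ≈ 125.18, so AQI = 125.
O₃: row 0.0973–0.1195 (AQI 101–150). (150−101)·(0.0978−0.0973)/(0.1195−0.0973) + 101 = 49·0.0005/0.0222 + 101 ≈ 102.10 → 102.
Sub-indices: PM10→106, SO₂→88, NO₂→25, CO→125, O₃→102. Ranked high→low: 125, 106, 102, 88, 25. Second-highest sub-index = 106.

106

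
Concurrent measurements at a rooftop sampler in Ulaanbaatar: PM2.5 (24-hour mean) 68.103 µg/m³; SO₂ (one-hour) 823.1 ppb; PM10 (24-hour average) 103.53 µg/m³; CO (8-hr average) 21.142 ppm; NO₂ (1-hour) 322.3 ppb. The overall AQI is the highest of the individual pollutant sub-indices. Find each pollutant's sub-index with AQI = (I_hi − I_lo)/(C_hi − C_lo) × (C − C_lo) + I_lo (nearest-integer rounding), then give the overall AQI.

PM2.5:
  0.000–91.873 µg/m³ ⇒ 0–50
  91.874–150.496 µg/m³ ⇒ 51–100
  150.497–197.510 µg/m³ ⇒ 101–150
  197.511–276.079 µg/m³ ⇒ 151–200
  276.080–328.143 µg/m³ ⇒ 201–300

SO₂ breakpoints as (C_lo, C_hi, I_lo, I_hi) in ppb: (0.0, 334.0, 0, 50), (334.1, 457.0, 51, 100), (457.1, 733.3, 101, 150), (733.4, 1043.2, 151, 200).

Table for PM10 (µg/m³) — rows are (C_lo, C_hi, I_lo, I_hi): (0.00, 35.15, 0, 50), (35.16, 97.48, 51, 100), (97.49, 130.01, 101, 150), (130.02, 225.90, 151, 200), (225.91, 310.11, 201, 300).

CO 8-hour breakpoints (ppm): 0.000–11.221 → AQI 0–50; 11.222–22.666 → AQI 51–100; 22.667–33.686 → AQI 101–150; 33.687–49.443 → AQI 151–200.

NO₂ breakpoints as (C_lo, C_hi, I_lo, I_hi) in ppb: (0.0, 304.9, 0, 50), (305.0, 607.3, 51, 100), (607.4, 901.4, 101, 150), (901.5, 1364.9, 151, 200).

165

PM2.5: row 0.000–91.873 (AQI 0–50). (50−0)·(68.103−0.000)/(91.873−0.000) + 0 = 50·68.103/91.873 + 0 ≈ 37.06 → 37.
SO₂ 823.1: bracket 733.4–1043.2 → index 151–200; slope 49/309.8, offset 89.7.
AQI = 151 + 49/309.8·89.7 ≈ 165.19 ⇒ 165.
PM10 103.53: bracket 97.49–130.01 → index 101–150; slope 49/32.52, offset 6.04.
AQI = 101 + 49/32.52·6.04 ≈ 110.10 ⇒ 110.
CO: 21.142 ∈ [11.222, 22.666] ↔ index [51, 100].
51 + (21.142−11.222)·(100−51)/(22.666−11.222) = 51 + 9.920·49/11.444 ≈ 93.47, so AQI = 93.
NO₂: 322.3 ∈ [305.0, 607.3] ↔ index [51, 100].
51 + (322.3−305.0)·(100−51)/(607.3−305.0) = 51 + 17.3·49/302.3 ≈ 53.80, so AQI = 54.
Sub-indices: PM2.5→37, SO₂→165, PM10→110, CO→93, NO₂→54. Overall AQI = max = 165; dominant pollutant is SO₂.
AQI 165: Unhealthy.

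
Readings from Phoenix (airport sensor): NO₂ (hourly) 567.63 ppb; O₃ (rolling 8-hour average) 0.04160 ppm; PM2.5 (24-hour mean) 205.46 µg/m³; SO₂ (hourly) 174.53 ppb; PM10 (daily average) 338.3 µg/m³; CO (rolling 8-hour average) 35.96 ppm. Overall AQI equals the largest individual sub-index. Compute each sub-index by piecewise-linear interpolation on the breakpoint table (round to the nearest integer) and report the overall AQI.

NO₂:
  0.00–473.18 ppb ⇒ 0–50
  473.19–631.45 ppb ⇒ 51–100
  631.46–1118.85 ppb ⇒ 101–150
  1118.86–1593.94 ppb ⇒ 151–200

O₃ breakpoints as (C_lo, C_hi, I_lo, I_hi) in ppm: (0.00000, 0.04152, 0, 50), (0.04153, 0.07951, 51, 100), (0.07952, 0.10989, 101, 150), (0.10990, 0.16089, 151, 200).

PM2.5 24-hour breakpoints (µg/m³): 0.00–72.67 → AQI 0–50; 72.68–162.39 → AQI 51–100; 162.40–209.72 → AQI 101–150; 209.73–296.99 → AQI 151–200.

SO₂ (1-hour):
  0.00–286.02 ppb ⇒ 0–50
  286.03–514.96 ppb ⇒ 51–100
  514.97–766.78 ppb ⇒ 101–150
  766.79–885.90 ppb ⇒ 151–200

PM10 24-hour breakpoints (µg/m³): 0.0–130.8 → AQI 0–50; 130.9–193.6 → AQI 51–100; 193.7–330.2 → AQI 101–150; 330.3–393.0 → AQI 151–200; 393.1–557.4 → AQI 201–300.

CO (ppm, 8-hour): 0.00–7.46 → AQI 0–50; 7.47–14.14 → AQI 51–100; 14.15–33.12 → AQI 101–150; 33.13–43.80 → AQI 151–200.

164

NO₂: 567.63 ∈ [473.19, 631.45] ↔ index [51, 100].
51 + (567.63−473.19)·(100−51)/(631.45−473.19) = 51 + 94.44·49/158.26 ≈ 80.24, so AQI = 80.
O₃ 0.04160: bracket 0.04153–0.07951 → index 51–100; slope 49/0.03798, offset 0.00007.
AQI = 51 + 49/0.03798·0.00007 ≈ 51.09 ⇒ 51.
PM2.5: 205.46 ∈ [162.40, 209.72] ↔ index [101, 150].
101 + (205.46−162.40)·(150−101)/(209.72−162.40) = 101 + 43.06·49/47.32 ≈ 145.59, so AQI = 146.
SO₂: row 0.00–286.02 (AQI 0–50). (50−0)·(174.53−0.00)/(286.02−0.00) + 0 = 50·174.53/286.02 + 0 ≈ 30.51 → 31.
PM10: row 330.3–393.0 (AQI 151–200). (200−151)·(338.3−330.3)/(393.0−330.3) + 151 = 49·8.0/62.7 + 151 ≈ 157.25 → 157.
CO: row 33.13–43.80 (AQI 151–200). (200−151)·(35.96−33.13)/(43.80−33.13) + 151 = 49·2.83/10.67 + 151 ≈ 164.00 → 164.
Sub-indices: NO₂→80, O₃→51, PM2.5→146, SO₂→31, PM10→157, CO→164. Overall AQI = max = 164; dominant pollutant is CO.
AQI 164: Unhealthy.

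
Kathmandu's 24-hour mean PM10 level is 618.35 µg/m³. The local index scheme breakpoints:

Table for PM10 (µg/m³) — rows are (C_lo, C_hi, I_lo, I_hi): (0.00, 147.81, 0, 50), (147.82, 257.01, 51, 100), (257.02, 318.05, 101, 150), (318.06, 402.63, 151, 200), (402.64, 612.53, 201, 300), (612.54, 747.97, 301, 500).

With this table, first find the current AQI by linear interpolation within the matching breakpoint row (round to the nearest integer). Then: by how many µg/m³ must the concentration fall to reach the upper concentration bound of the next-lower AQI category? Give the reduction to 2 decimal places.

PM10: 618.35 ∈ [612.54, 747.97] ↔ index [301, 500].
301 + (618.35−612.54)·(500−301)/(747.97−612.54) = 301 + 5.81·199/135.43 ≈ 309.54, so AQI = 310.
Current AQI 310 is in the Hazardous range (301–500). The next-lower category tops out at AQI 300, whose upper concentration bound is 612.53 µg/m³.
Reduction needed = 618.35 − 612.53 = 5.82 µg/m³.

5.82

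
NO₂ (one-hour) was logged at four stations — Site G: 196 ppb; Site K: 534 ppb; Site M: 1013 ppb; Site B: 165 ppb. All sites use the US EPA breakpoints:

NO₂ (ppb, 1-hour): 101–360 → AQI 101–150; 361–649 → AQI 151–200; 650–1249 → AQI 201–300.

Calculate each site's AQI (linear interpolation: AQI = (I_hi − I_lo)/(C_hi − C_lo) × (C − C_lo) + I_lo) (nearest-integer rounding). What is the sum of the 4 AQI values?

673

Site G: 196 lies in 101–360, so I_lo=101, I_hi=150, C_lo=101, C_hi=360.
(150−101)/(360−101) × (196−101) + 101 = 49/259 × 95 + 101 ≈ 118.97 → 119.
Site K: 534 ∈ [361, 649] ↔ index [151, 200].
151 + (534−361)·(200−151)/(649−361) = 151 + 173·49/288 ≈ 180.43, so AQI = 180.
Site M: 1013 ∈ [650, 1249] ↔ index [201, 300].
201 + (1013−650)·(300−201)/(1249−650) = 201 + 363·99/599 ≈ 260.99, so AQI = 261.
Site B: row 101–360 (AQI 101–150). (150−101)·(165−101)/(360−101) + 101 = 49·64/259 + 101 ≈ 113.11 → 113.
AQIs: Site G=119, Site K=180, Site M=261, Site B=113. Sum = 119 + 180 + 261 + 113 = 673.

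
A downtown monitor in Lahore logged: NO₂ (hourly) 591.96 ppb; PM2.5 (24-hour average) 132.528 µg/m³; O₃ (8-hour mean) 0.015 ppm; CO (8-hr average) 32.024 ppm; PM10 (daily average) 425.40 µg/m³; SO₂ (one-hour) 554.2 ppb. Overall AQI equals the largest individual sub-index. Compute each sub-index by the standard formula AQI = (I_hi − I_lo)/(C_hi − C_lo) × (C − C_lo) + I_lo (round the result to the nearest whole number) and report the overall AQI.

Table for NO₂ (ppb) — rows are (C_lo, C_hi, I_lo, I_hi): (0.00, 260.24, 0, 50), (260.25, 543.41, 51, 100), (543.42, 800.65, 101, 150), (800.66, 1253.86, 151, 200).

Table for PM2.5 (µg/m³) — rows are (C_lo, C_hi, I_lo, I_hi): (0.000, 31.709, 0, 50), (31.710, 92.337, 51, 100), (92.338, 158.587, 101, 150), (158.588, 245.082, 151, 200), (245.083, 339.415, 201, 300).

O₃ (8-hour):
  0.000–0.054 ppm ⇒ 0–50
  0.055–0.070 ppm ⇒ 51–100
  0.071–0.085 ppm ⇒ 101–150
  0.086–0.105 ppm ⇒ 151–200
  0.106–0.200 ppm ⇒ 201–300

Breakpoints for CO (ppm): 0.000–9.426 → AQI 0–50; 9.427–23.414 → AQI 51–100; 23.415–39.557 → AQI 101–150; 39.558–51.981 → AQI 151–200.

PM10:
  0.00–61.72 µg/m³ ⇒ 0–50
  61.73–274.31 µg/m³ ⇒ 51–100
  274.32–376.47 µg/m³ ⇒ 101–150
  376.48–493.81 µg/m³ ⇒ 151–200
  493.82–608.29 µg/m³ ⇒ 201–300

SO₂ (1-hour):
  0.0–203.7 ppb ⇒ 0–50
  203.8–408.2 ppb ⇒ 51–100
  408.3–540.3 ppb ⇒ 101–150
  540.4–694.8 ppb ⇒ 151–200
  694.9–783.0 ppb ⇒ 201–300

NO₂: row 543.42–800.65 (AQI 101–150). (150−101)·(591.96−543.42)/(800.65−543.42) + 101 = 49·48.54/257.23 + 101 ≈ 110.25 → 110.
PM2.5: 132.528 ∈ [92.338, 158.587] ↔ index [101, 150].
101 + (132.528−92.338)·(150−101)/(158.587−92.338) = 101 + 40.190·49/66.249 ≈ 130.73, so AQI = 131.
O₃ 0.015: bracket 0.000–0.054 → index 0–50; slope 50/0.054, offset 0.015.
AQI = 0 + 50/0.054·0.015 ≈ 13.89 ⇒ 14.
CO: 32.024 lies in 23.415–39.557, so I_lo=101, I_hi=150, C_lo=23.415, C_hi=39.557.
(150−101)/(39.557−23.415) × (32.024−23.415) + 101 = 49/16.142 × 8.609 + 101 ≈ 127.13 → 127.
PM10: 425.40 lies in 376.48–493.81, so I_lo=151, I_hi=200, C_lo=376.48, C_hi=493.81.
(200−151)/(493.81−376.48) × (425.40−376.48) + 151 = 49/117.33 × 48.92 + 151 ≈ 171.43 → 171.
SO₂: 554.2 ∈ [540.4, 694.8] ↔ index [151, 200].
151 + (554.2−540.4)·(200−151)/(694.8−540.4) = 151 + 13.8·49/154.4 ≈ 155.38, so AQI = 155.
Sub-indices: NO₂→110, PM2.5→131, O₃→14, CO→127, PM10→171, SO₂→155. Overall AQI = max = 171; dominant pollutant is PM10.
AQI 171: Unhealthy.

171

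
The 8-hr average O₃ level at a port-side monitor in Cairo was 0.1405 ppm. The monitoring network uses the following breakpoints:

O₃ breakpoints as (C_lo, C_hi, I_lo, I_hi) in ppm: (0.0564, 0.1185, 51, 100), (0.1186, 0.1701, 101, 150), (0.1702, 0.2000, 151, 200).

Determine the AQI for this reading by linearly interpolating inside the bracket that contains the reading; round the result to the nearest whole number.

O₃: 0.1405 lies in 0.1186–0.1701, so I_lo=101, I_hi=150, C_lo=0.1186, C_hi=0.1701.
(150−101)/(0.1701−0.1186) × (0.1405−0.1186) + 101 = 49/0.0515 × 0.0219 + 101 ≈ 121.84 → 122.
AQI 122 falls in the Unhealthy for Sensitive Groups category.

122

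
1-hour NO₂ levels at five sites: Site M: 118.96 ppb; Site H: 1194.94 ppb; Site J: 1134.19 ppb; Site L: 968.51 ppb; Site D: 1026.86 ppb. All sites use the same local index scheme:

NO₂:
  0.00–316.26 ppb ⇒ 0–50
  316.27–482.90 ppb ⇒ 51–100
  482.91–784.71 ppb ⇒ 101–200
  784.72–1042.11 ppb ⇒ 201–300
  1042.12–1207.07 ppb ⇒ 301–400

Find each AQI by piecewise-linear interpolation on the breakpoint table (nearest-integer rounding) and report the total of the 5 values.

Site M 118.96: bracket 0.00–316.26 → index 0–50; slope 50/316.26, offset 118.96.
AQI = 0 + 50/316.26·118.96 ≈ 18.81 ⇒ 19.
Site H: 1194.94 ∈ [1042.12, 1207.07] ↔ index [301, 400].
301 + (1194.94−1042.12)·(400−301)/(1207.07−1042.12) = 301 + 152.82·99/164.95 ≈ 392.72, so AQI = 393.
Site J: row 1042.12–1207.07 (AQI 301–400). (400−301)·(1134.19−1042.12)/(1207.07−1042.12) + 301 = 99·92.07/164.95 + 301 ≈ 356.26 → 356.
Site L: 968.51 ∈ [784.72, 1042.11] ↔ index [201, 300].
201 + (968.51−784.72)·(300−201)/(1042.11−784.72) = 201 + 183.79·99/257.39 ≈ 271.69, so AQI = 272.
Site D: 1026.86 ∈ [784.72, 1042.11] ↔ index [201, 300].
201 + (1026.86−784.72)·(300−201)/(1042.11−784.72) = 201 + 242.14·99/257.39 ≈ 294.13, so AQI = 294.
AQIs: Site M=19, Site H=393, Site J=356, Site L=272, Site D=294. Sum = 19 + 393 + 356 + 272 + 294 = 1334.

1334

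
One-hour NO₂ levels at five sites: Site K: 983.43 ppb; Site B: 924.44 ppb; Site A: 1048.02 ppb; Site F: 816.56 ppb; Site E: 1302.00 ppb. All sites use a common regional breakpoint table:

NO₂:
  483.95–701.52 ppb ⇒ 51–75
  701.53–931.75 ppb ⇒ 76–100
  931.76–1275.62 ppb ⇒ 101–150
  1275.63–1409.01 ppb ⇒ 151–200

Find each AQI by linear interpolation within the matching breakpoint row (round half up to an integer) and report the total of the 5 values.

574

Site K: 983.43 lies in 931.76–1275.62, so I_lo=101, I_hi=150, C_lo=931.76, C_hi=1275.62.
(150−101)/(1275.62−931.76) × (983.43−931.76) + 101 = 49/343.86 × 51.67 + 101 ≈ 108.36 → 108.
Site B: 924.44 ∈ [701.53, 931.75] ↔ index [76, 100].
76 + (924.44−701.53)·(100−76)/(931.75−701.53) = 76 + 222.91·24/230.22 ≈ 99.24, so AQI = 99.
Site A: row 931.76–1275.62 (AQI 101–150). (150−101)·(1048.02−931.76)/(1275.62−931.76) + 101 = 49·116.26/343.86 + 101 ≈ 117.57 → 118.
Site F: row 701.53–931.75 (AQI 76–100). (100−76)·(816.56−701.53)/(931.75−701.53) + 76 = 24·115.03/230.22 + 76 ≈ 87.99 → 88.
Site E: 1302.00 lies in 1275.63–1409.01, so I_lo=151, I_hi=200, C_lo=1275.63, C_hi=1409.01.
(200−151)/(1409.01−1275.63) × (1302.00−1275.63) + 151 = 49/133.38 × 26.37 + 151 ≈ 160.69 → 161.
AQIs: Site K=108, Site B=99, Site A=118, Site F=88, Site E=161. Sum = 108 + 99 + 118 + 88 + 161 = 574.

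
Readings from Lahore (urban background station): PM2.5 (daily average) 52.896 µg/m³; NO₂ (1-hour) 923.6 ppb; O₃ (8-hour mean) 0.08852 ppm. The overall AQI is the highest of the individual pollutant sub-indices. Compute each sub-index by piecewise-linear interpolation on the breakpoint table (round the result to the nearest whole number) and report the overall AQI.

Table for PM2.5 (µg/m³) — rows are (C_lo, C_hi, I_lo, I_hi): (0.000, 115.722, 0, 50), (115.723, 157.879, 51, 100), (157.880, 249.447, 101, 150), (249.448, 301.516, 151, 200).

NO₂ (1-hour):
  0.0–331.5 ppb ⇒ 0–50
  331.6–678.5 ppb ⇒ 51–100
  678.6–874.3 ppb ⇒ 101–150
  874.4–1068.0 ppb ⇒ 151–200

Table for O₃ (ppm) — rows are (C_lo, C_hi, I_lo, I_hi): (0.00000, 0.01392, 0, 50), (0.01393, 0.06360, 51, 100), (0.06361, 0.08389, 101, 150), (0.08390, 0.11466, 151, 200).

163

PM2.5 52.896: bracket 0.000–115.722 → index 0–50; slope 50/115.722, offset 52.896.
AQI = 0 + 50/115.722·52.896 ≈ 22.85 ⇒ 23.
NO₂: 923.6 lies in 874.4–1068.0, so I_lo=151, I_hi=200, C_lo=874.4, C_hi=1068.0.
(200−151)/(1068.0−874.4) × (923.6−874.4) + 151 = 49/193.6 × 49.2 + 151 ≈ 163.45 → 163.
O₃ 0.08852: bracket 0.08390–0.11466 → index 151–200; slope 49/0.03076, offset 0.00462.
AQI = 151 + 49/0.03076·0.00462 ≈ 158.36 ⇒ 158.
Sub-indices: PM2.5→23, NO₂→163, O₃→158. Overall AQI = max = 163; dominant pollutant is NO₂.
AQI 163: Unhealthy.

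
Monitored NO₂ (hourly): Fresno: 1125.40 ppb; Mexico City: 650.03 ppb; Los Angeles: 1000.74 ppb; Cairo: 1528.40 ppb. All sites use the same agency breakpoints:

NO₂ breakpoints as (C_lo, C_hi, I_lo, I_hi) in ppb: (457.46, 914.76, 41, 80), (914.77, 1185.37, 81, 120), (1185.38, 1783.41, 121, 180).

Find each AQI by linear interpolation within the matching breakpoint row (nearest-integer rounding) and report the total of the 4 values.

Fresno 1125.40: bracket 914.77–1185.37 → index 81–120; slope 39/270.60, offset 210.63.
AQI = 81 + 39/270.60·210.63 ≈ 111.36 ⇒ 111.
Mexico City: 650.03 ∈ [457.46, 914.76] ↔ index [41, 80].
41 + (650.03−457.46)·(80−41)/(914.76−457.46) = 41 + 192.57·39/457.30 ≈ 57.42, so AQI = 57.
Los Angeles: 1000.74 lies in 914.77–1185.37, so I_lo=81, I_hi=120, C_lo=914.77, C_hi=1185.37.
(120−81)/(1185.37−914.77) × (1000.74−914.77) + 81 = 39/270.60 × 85.97 + 81 ≈ 93.39 → 93.
Cairo: 1528.40 lies in 1185.38–1783.41, so I_lo=121, I_hi=180, C_lo=1185.38, C_hi=1783.41.
(180−121)/(1783.41−1185.38) × (1528.40−1185.38) + 121 = 59/598.03 × 343.02 + 121 ≈ 154.84 → 155.
AQIs: Fresno=111, Mexico City=57, Los Angeles=93, Cairo=155. Sum = 111 + 57 + 93 + 155 = 416.

416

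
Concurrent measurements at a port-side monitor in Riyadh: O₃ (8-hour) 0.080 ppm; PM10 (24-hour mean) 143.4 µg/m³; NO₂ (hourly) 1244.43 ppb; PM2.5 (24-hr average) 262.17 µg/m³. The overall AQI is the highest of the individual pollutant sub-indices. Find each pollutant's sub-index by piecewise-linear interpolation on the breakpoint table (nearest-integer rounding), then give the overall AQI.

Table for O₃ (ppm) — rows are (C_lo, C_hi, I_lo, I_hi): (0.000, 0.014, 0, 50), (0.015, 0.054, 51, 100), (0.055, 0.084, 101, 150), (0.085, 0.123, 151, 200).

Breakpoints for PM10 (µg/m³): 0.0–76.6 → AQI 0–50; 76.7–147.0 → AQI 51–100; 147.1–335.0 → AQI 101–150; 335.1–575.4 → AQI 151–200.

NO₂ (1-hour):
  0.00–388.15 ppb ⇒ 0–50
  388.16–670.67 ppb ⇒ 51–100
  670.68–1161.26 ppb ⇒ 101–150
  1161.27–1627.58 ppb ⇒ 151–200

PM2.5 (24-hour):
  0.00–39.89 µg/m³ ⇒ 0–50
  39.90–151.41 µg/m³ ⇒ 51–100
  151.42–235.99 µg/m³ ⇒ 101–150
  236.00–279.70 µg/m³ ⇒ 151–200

180

O₃: row 0.055–0.084 (AQI 101–150). (150−101)·(0.080−0.055)/(0.084−0.055) + 101 = 49·0.025/0.029 + 101 ≈ 143.24 → 143.
PM10: 143.4 lies in 76.7–147.0, so I_lo=51, I_hi=100, C_lo=76.7, C_hi=147.0.
(100−51)/(147.0−76.7) × (143.4−76.7) + 51 = 49/70.3 × 66.7 + 51 ≈ 97.49 → 97.
NO₂: 1244.43 ∈ [1161.27, 1627.58] ↔ index [151, 200].
151 + (1244.43−1161.27)·(200−151)/(1627.58−1161.27) = 151 + 83.16·49/466.31 ≈ 159.74, so AQI = 160.
PM2.5: row 236.00–279.70 (AQI 151–200). (200−151)·(262.17−236.00)/(279.70−236.00) + 151 = 49·26.17/43.70 + 151 ≈ 180.34 → 180.
Sub-indices: O₃→143, PM10→97, NO₂→160, PM2.5→180. Overall AQI = max = 180; dominant pollutant is PM2.5.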